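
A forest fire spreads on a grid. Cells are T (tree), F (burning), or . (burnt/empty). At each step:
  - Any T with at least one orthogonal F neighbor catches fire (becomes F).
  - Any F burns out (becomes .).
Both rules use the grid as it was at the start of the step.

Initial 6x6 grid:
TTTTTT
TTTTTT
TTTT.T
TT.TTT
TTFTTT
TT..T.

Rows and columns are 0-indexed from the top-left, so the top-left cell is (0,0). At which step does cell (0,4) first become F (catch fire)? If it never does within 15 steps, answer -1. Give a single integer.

Step 1: cell (0,4)='T' (+2 fires, +1 burnt)
Step 2: cell (0,4)='T' (+5 fires, +2 burnt)
Step 3: cell (0,4)='T' (+7 fires, +5 burnt)
Step 4: cell (0,4)='T' (+5 fires, +7 burnt)
Step 5: cell (0,4)='T' (+6 fires, +5 burnt)
Step 6: cell (0,4)='F' (+4 fires, +6 burnt)
  -> target ignites at step 6
Step 7: cell (0,4)='.' (+1 fires, +4 burnt)
Step 8: cell (0,4)='.' (+0 fires, +1 burnt)
  fire out at step 8

6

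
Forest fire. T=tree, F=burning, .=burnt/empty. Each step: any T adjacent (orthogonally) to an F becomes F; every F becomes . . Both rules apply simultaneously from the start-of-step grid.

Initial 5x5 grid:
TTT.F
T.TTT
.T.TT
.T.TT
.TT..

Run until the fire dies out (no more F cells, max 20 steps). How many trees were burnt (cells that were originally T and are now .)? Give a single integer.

Answer: 11

Derivation:
Step 1: +1 fires, +1 burnt (F count now 1)
Step 2: +2 fires, +1 burnt (F count now 2)
Step 3: +3 fires, +2 burnt (F count now 3)
Step 4: +2 fires, +3 burnt (F count now 2)
Step 5: +1 fires, +2 burnt (F count now 1)
Step 6: +1 fires, +1 burnt (F count now 1)
Step 7: +1 fires, +1 burnt (F count now 1)
Step 8: +0 fires, +1 burnt (F count now 0)
Fire out after step 8
Initially T: 15, now '.': 21
Total burnt (originally-T cells now '.'): 11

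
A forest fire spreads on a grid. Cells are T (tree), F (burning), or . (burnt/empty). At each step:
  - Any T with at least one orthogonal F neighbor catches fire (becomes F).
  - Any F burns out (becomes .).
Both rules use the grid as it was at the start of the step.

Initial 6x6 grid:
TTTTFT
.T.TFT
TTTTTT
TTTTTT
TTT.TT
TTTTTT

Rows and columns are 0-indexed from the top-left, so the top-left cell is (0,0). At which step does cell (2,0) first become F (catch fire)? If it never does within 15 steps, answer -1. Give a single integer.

Step 1: cell (2,0)='T' (+5 fires, +2 burnt)
Step 2: cell (2,0)='T' (+4 fires, +5 burnt)
Step 3: cell (2,0)='T' (+5 fires, +4 burnt)
Step 4: cell (2,0)='T' (+6 fires, +5 burnt)
Step 5: cell (2,0)='F' (+5 fires, +6 burnt)
  -> target ignites at step 5
Step 6: cell (2,0)='.' (+3 fires, +5 burnt)
Step 7: cell (2,0)='.' (+2 fires, +3 burnt)
Step 8: cell (2,0)='.' (+1 fires, +2 burnt)
Step 9: cell (2,0)='.' (+0 fires, +1 burnt)
  fire out at step 9

5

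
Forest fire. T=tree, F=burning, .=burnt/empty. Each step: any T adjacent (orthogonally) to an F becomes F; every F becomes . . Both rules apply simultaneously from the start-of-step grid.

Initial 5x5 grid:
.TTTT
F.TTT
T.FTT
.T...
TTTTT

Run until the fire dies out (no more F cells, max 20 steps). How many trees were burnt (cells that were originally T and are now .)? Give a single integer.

Step 1: +3 fires, +2 burnt (F count now 3)
Step 2: +3 fires, +3 burnt (F count now 3)
Step 3: +3 fires, +3 burnt (F count now 3)
Step 4: +1 fires, +3 burnt (F count now 1)
Step 5: +0 fires, +1 burnt (F count now 0)
Fire out after step 5
Initially T: 16, now '.': 19
Total burnt (originally-T cells now '.'): 10

Answer: 10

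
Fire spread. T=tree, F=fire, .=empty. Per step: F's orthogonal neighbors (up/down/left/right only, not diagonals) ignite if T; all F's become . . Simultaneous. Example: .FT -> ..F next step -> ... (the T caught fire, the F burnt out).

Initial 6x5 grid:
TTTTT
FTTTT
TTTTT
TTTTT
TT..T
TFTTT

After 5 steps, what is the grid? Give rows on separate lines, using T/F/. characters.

Step 1: 6 trees catch fire, 2 burn out
  FTTTT
  .FTTT
  FTTTT
  TTTTT
  TF..T
  F.FTT
Step 2: 7 trees catch fire, 6 burn out
  .FTTT
  ..FTT
  .FTTT
  FFTTT
  F...T
  ...FT
Step 3: 5 trees catch fire, 7 burn out
  ..FTT
  ...FT
  ..FTT
  ..FTT
  ....T
  ....F
Step 4: 5 trees catch fire, 5 burn out
  ...FT
  ....F
  ...FT
  ...FT
  ....F
  .....
Step 5: 3 trees catch fire, 5 burn out
  ....F
  .....
  ....F
  ....F
  .....
  .....

....F
.....
....F
....F
.....
.....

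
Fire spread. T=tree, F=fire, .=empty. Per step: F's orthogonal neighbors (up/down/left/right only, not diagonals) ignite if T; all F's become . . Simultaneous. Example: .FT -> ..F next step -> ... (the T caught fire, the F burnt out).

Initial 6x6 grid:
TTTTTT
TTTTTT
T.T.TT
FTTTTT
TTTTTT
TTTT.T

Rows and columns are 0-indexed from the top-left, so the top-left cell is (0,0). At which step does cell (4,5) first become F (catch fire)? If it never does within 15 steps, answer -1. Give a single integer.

Step 1: cell (4,5)='T' (+3 fires, +1 burnt)
Step 2: cell (4,5)='T' (+4 fires, +3 burnt)
Step 3: cell (4,5)='T' (+6 fires, +4 burnt)
Step 4: cell (4,5)='T' (+5 fires, +6 burnt)
Step 5: cell (4,5)='T' (+6 fires, +5 burnt)
Step 6: cell (4,5)='F' (+4 fires, +6 burnt)
  -> target ignites at step 6
Step 7: cell (4,5)='.' (+3 fires, +4 burnt)
Step 8: cell (4,5)='.' (+1 fires, +3 burnt)
Step 9: cell (4,5)='.' (+0 fires, +1 burnt)
  fire out at step 9

6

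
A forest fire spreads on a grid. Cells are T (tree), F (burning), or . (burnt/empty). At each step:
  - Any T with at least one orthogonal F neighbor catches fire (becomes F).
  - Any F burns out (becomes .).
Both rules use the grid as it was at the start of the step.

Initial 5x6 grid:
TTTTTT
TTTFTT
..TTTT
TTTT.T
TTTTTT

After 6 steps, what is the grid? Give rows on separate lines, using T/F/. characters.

Step 1: 4 trees catch fire, 1 burn out
  TTTFTT
  TTF.FT
  ..TFTT
  TTTT.T
  TTTTTT
Step 2: 7 trees catch fire, 4 burn out
  TTF.FT
  TF...F
  ..F.FT
  TTTF.T
  TTTTTT
Step 3: 6 trees catch fire, 7 burn out
  TF...F
  F.....
  .....F
  TTF..T
  TTTFTT
Step 4: 5 trees catch fire, 6 burn out
  F.....
  ......
  ......
  TF...F
  TTF.FT
Step 5: 3 trees catch fire, 5 burn out
  ......
  ......
  ......
  F.....
  TF...F
Step 6: 1 trees catch fire, 3 burn out
  ......
  ......
  ......
  ......
  F.....

......
......
......
......
F.....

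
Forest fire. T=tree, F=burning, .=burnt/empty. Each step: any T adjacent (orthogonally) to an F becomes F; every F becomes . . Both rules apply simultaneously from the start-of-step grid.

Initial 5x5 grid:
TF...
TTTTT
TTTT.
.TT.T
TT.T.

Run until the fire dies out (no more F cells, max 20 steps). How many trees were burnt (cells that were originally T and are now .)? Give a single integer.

Step 1: +2 fires, +1 burnt (F count now 2)
Step 2: +3 fires, +2 burnt (F count now 3)
Step 3: +4 fires, +3 burnt (F count now 4)
Step 4: +4 fires, +4 burnt (F count now 4)
Step 5: +1 fires, +4 burnt (F count now 1)
Step 6: +0 fires, +1 burnt (F count now 0)
Fire out after step 6
Initially T: 16, now '.': 23
Total burnt (originally-T cells now '.'): 14

Answer: 14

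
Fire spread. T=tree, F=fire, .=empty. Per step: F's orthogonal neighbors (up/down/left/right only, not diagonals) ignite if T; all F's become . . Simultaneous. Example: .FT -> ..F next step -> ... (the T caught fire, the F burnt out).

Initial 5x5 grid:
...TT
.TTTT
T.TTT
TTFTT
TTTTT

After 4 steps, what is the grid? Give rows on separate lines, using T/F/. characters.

Step 1: 4 trees catch fire, 1 burn out
  ...TT
  .TTTT
  T.FTT
  TF.FT
  TTFTT
Step 2: 6 trees catch fire, 4 burn out
  ...TT
  .TFTT
  T..FT
  F...F
  TF.FT
Step 3: 6 trees catch fire, 6 burn out
  ...TT
  .F.FT
  F...F
  .....
  F...F
Step 4: 2 trees catch fire, 6 burn out
  ...FT
  ....F
  .....
  .....
  .....

...FT
....F
.....
.....
.....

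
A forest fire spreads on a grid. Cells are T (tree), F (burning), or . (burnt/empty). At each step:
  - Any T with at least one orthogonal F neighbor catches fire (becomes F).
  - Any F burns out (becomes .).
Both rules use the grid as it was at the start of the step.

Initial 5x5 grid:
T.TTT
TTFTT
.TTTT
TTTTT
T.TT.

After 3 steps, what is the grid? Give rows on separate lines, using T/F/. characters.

Step 1: 4 trees catch fire, 1 burn out
  T.FTT
  TF.FT
  .TFTT
  TTTTT
  T.TT.
Step 2: 6 trees catch fire, 4 burn out
  T..FT
  F...F
  .F.FT
  TTFTT
  T.TT.
Step 3: 6 trees catch fire, 6 burn out
  F...F
  .....
  ....F
  TF.FT
  T.FT.

F...F
.....
....F
TF.FT
T.FT.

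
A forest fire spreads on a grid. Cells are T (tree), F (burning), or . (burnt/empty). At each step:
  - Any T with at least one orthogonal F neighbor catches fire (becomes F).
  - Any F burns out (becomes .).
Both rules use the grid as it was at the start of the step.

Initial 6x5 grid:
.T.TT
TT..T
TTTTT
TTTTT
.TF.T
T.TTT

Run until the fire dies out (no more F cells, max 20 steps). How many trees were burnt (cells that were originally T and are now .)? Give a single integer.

Answer: 21

Derivation:
Step 1: +3 fires, +1 burnt (F count now 3)
Step 2: +4 fires, +3 burnt (F count now 4)
Step 3: +5 fires, +4 burnt (F count now 5)
Step 4: +4 fires, +5 burnt (F count now 4)
Step 5: +3 fires, +4 burnt (F count now 3)
Step 6: +1 fires, +3 burnt (F count now 1)
Step 7: +1 fires, +1 burnt (F count now 1)
Step 8: +0 fires, +1 burnt (F count now 0)
Fire out after step 8
Initially T: 22, now '.': 29
Total burnt (originally-T cells now '.'): 21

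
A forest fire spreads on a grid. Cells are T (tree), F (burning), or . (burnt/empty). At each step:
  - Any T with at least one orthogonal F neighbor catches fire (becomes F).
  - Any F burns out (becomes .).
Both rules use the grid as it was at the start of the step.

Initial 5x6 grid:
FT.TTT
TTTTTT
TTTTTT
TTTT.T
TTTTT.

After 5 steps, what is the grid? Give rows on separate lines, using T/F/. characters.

Step 1: 2 trees catch fire, 1 burn out
  .F.TTT
  FTTTTT
  TTTTTT
  TTTT.T
  TTTTT.
Step 2: 2 trees catch fire, 2 burn out
  ...TTT
  .FTTTT
  FTTTTT
  TTTT.T
  TTTTT.
Step 3: 3 trees catch fire, 2 burn out
  ...TTT
  ..FTTT
  .FTTTT
  FTTT.T
  TTTTT.
Step 4: 4 trees catch fire, 3 burn out
  ...TTT
  ...FTT
  ..FTTT
  .FTT.T
  FTTTT.
Step 5: 5 trees catch fire, 4 burn out
  ...FTT
  ....FT
  ...FTT
  ..FT.T
  .FTTT.

...FTT
....FT
...FTT
..FT.T
.FTTT.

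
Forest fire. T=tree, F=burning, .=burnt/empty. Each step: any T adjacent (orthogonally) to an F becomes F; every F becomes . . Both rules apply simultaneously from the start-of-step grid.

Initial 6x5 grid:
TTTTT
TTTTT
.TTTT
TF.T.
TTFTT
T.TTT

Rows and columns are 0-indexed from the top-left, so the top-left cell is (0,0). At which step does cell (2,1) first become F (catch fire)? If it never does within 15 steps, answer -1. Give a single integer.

Step 1: cell (2,1)='F' (+5 fires, +2 burnt)
  -> target ignites at step 1
Step 2: cell (2,1)='.' (+6 fires, +5 burnt)
Step 3: cell (2,1)='.' (+6 fires, +6 burnt)
Step 4: cell (2,1)='.' (+4 fires, +6 burnt)
Step 5: cell (2,1)='.' (+2 fires, +4 burnt)
Step 6: cell (2,1)='.' (+1 fires, +2 burnt)
Step 7: cell (2,1)='.' (+0 fires, +1 burnt)
  fire out at step 7

1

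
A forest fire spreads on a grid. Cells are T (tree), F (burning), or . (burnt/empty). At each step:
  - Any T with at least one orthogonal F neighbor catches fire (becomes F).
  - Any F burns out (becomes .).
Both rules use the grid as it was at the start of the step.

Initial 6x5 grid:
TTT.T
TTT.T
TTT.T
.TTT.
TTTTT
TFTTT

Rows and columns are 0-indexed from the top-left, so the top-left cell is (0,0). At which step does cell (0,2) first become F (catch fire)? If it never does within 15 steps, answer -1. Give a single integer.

Step 1: cell (0,2)='T' (+3 fires, +1 burnt)
Step 2: cell (0,2)='T' (+4 fires, +3 burnt)
Step 3: cell (0,2)='T' (+4 fires, +4 burnt)
Step 4: cell (0,2)='T' (+5 fires, +4 burnt)
Step 5: cell (0,2)='T' (+3 fires, +5 burnt)
Step 6: cell (0,2)='F' (+2 fires, +3 burnt)
  -> target ignites at step 6
Step 7: cell (0,2)='.' (+0 fires, +2 burnt)
  fire out at step 7

6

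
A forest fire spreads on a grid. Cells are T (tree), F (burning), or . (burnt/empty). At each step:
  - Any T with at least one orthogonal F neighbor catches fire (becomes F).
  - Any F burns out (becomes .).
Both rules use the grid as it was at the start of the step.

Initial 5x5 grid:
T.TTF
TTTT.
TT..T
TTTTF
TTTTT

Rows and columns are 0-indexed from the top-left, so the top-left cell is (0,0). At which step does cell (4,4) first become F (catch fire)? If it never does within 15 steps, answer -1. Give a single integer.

Step 1: cell (4,4)='F' (+4 fires, +2 burnt)
  -> target ignites at step 1
Step 2: cell (4,4)='.' (+4 fires, +4 burnt)
Step 3: cell (4,4)='.' (+3 fires, +4 burnt)
Step 4: cell (4,4)='.' (+4 fires, +3 burnt)
Step 5: cell (4,4)='.' (+3 fires, +4 burnt)
Step 6: cell (4,4)='.' (+1 fires, +3 burnt)
Step 7: cell (4,4)='.' (+0 fires, +1 burnt)
  fire out at step 7

1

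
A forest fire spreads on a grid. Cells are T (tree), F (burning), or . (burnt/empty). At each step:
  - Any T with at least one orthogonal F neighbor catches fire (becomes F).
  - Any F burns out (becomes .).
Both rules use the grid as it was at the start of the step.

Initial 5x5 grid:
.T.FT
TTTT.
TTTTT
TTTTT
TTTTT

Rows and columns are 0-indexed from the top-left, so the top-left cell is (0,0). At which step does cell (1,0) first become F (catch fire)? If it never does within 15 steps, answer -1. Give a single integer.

Step 1: cell (1,0)='T' (+2 fires, +1 burnt)
Step 2: cell (1,0)='T' (+2 fires, +2 burnt)
Step 3: cell (1,0)='T' (+4 fires, +2 burnt)
Step 4: cell (1,0)='F' (+6 fires, +4 burnt)
  -> target ignites at step 4
Step 5: cell (1,0)='.' (+4 fires, +6 burnt)
Step 6: cell (1,0)='.' (+2 fires, +4 burnt)
Step 7: cell (1,0)='.' (+1 fires, +2 burnt)
Step 8: cell (1,0)='.' (+0 fires, +1 burnt)
  fire out at step 8

4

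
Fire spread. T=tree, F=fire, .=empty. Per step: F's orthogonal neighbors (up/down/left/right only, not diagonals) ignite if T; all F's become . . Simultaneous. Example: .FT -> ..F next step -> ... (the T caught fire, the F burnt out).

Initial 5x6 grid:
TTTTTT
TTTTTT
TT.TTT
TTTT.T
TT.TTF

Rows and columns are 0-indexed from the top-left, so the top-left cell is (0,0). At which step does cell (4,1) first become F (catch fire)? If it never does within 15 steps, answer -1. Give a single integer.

Step 1: cell (4,1)='T' (+2 fires, +1 burnt)
Step 2: cell (4,1)='T' (+2 fires, +2 burnt)
Step 3: cell (4,1)='T' (+3 fires, +2 burnt)
Step 4: cell (4,1)='T' (+4 fires, +3 burnt)
Step 5: cell (4,1)='T' (+3 fires, +4 burnt)
Step 6: cell (4,1)='F' (+5 fires, +3 burnt)
  -> target ignites at step 6
Step 7: cell (4,1)='.' (+4 fires, +5 burnt)
Step 8: cell (4,1)='.' (+2 fires, +4 burnt)
Step 9: cell (4,1)='.' (+1 fires, +2 burnt)
Step 10: cell (4,1)='.' (+0 fires, +1 burnt)
  fire out at step 10

6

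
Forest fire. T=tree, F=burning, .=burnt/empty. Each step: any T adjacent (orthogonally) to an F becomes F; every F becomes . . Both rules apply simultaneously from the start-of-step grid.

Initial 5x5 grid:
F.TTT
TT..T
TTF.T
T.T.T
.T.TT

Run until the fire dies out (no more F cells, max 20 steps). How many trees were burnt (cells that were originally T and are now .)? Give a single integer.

Step 1: +3 fires, +2 burnt (F count now 3)
Step 2: +2 fires, +3 burnt (F count now 2)
Step 3: +1 fires, +2 burnt (F count now 1)
Step 4: +0 fires, +1 burnt (F count now 0)
Fire out after step 4
Initially T: 15, now '.': 16
Total burnt (originally-T cells now '.'): 6

Answer: 6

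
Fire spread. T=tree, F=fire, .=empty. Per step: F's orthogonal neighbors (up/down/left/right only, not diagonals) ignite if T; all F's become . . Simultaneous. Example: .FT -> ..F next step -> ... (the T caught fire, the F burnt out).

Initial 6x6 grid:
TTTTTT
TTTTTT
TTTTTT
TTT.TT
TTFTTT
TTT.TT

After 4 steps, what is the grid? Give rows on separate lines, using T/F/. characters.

Step 1: 4 trees catch fire, 1 burn out
  TTTTTT
  TTTTTT
  TTTTTT
  TTF.TT
  TF.FTT
  TTF.TT
Step 2: 5 trees catch fire, 4 burn out
  TTTTTT
  TTTTTT
  TTFTTT
  TF..TT
  F...FT
  TF..TT
Step 3: 8 trees catch fire, 5 burn out
  TTTTTT
  TTFTTT
  TF.FTT
  F...FT
  .....F
  F...FT
Step 4: 7 trees catch fire, 8 burn out
  TTFTTT
  TF.FTT
  F...FT
  .....F
  ......
  .....F

TTFTTT
TF.FTT
F...FT
.....F
......
.....F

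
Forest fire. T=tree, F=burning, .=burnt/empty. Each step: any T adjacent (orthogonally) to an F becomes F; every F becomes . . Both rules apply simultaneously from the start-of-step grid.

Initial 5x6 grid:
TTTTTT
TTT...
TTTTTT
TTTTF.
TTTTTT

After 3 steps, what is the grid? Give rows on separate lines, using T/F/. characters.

Step 1: 3 trees catch fire, 1 burn out
  TTTTTT
  TTT...
  TTTTFT
  TTTF..
  TTTTFT
Step 2: 5 trees catch fire, 3 burn out
  TTTTTT
  TTT...
  TTTF.F
  TTF...
  TTTF.F
Step 3: 3 trees catch fire, 5 burn out
  TTTTTT
  TTT...
  TTF...
  TF....
  TTF...

TTTTTT
TTT...
TTF...
TF....
TTF...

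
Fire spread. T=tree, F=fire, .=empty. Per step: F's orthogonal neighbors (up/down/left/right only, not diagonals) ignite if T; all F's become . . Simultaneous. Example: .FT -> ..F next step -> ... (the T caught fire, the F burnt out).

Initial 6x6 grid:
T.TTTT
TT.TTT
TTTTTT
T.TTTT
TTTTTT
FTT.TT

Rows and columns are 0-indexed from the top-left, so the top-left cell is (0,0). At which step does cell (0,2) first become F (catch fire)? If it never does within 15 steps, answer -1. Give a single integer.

Step 1: cell (0,2)='T' (+2 fires, +1 burnt)
Step 2: cell (0,2)='T' (+3 fires, +2 burnt)
Step 3: cell (0,2)='T' (+2 fires, +3 burnt)
Step 4: cell (0,2)='T' (+4 fires, +2 burnt)
Step 5: cell (0,2)='T' (+5 fires, +4 burnt)
Step 6: cell (0,2)='T' (+4 fires, +5 burnt)
Step 7: cell (0,2)='T' (+4 fires, +4 burnt)
Step 8: cell (0,2)='T' (+3 fires, +4 burnt)
Step 9: cell (0,2)='F' (+3 fires, +3 burnt)
  -> target ignites at step 9
Step 10: cell (0,2)='.' (+1 fires, +3 burnt)
Step 11: cell (0,2)='.' (+0 fires, +1 burnt)
  fire out at step 11

9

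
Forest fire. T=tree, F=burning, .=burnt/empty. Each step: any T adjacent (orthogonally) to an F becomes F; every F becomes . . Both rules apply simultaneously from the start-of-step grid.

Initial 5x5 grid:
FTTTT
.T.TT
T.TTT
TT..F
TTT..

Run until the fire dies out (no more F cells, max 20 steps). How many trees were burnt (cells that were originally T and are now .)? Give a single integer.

Step 1: +2 fires, +2 burnt (F count now 2)
Step 2: +4 fires, +2 burnt (F count now 4)
Step 3: +4 fires, +4 burnt (F count now 4)
Step 4: +0 fires, +4 burnt (F count now 0)
Fire out after step 4
Initially T: 16, now '.': 19
Total burnt (originally-T cells now '.'): 10

Answer: 10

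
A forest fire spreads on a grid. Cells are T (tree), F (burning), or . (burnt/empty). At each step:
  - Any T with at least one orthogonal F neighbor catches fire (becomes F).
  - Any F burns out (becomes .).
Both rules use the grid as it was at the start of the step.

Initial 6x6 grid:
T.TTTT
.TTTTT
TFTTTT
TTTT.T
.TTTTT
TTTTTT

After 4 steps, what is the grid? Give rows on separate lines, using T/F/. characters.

Step 1: 4 trees catch fire, 1 burn out
  T.TTTT
  .FTTTT
  F.FTTT
  TFTT.T
  .TTTTT
  TTTTTT
Step 2: 5 trees catch fire, 4 burn out
  T.TTTT
  ..FTTT
  ...FTT
  F.FT.T
  .FTTTT
  TTTTTT
Step 3: 6 trees catch fire, 5 burn out
  T.FTTT
  ...FTT
  ....FT
  ...F.T
  ..FTTT
  TFTTTT
Step 4: 6 trees catch fire, 6 burn out
  T..FTT
  ....FT
  .....F
  .....T
  ...FTT
  F.FTTT

T..FTT
....FT
.....F
.....T
...FTT
F.FTTT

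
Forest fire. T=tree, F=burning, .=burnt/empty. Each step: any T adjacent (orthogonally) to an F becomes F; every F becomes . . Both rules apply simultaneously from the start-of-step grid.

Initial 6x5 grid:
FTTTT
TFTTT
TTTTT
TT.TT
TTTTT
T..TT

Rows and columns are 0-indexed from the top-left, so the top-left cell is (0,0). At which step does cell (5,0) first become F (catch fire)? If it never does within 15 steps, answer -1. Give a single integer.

Step 1: cell (5,0)='T' (+4 fires, +2 burnt)
Step 2: cell (5,0)='T' (+5 fires, +4 burnt)
Step 3: cell (5,0)='T' (+5 fires, +5 burnt)
Step 4: cell (5,0)='T' (+5 fires, +5 burnt)
Step 5: cell (5,0)='F' (+3 fires, +5 burnt)
  -> target ignites at step 5
Step 6: cell (5,0)='.' (+2 fires, +3 burnt)
Step 7: cell (5,0)='.' (+1 fires, +2 burnt)
Step 8: cell (5,0)='.' (+0 fires, +1 burnt)
  fire out at step 8

5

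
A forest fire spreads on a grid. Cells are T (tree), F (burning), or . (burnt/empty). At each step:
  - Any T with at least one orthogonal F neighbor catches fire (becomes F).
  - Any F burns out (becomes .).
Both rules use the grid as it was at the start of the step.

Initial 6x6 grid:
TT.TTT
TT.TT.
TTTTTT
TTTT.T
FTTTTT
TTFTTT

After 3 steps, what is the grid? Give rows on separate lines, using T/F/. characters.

Step 1: 6 trees catch fire, 2 burn out
  TT.TTT
  TT.TT.
  TTTTTT
  FTTT.T
  .FFTTT
  FF.FTT
Step 2: 5 trees catch fire, 6 burn out
  TT.TTT
  TT.TT.
  FTTTTT
  .FFT.T
  ...FTT
  ....FT
Step 3: 6 trees catch fire, 5 burn out
  TT.TTT
  FT.TT.
  .FFTTT
  ...F.T
  ....FT
  .....F

TT.TTT
FT.TT.
.FFTTT
...F.T
....FT
.....F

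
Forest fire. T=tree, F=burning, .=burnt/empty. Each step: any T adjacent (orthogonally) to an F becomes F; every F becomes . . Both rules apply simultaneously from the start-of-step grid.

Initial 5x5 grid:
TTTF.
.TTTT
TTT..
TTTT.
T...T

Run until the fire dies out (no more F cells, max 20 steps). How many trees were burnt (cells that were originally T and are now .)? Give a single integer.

Step 1: +2 fires, +1 burnt (F count now 2)
Step 2: +3 fires, +2 burnt (F count now 3)
Step 3: +3 fires, +3 burnt (F count now 3)
Step 4: +2 fires, +3 burnt (F count now 2)
Step 5: +3 fires, +2 burnt (F count now 3)
Step 6: +1 fires, +3 burnt (F count now 1)
Step 7: +1 fires, +1 burnt (F count now 1)
Step 8: +0 fires, +1 burnt (F count now 0)
Fire out after step 8
Initially T: 16, now '.': 24
Total burnt (originally-T cells now '.'): 15

Answer: 15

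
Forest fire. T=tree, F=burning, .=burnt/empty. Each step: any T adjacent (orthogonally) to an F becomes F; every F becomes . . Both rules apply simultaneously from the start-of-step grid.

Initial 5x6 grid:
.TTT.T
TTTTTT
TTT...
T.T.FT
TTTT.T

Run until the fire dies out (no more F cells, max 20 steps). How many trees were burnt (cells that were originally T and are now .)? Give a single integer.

Answer: 2

Derivation:
Step 1: +1 fires, +1 burnt (F count now 1)
Step 2: +1 fires, +1 burnt (F count now 1)
Step 3: +0 fires, +1 burnt (F count now 0)
Fire out after step 3
Initially T: 21, now '.': 11
Total burnt (originally-T cells now '.'): 2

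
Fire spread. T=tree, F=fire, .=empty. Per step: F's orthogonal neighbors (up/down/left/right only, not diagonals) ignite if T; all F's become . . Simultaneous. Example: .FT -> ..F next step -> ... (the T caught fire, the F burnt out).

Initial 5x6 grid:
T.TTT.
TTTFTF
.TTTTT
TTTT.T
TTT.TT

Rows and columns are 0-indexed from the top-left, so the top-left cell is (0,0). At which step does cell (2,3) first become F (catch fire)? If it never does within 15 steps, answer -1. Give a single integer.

Step 1: cell (2,3)='F' (+5 fires, +2 burnt)
  -> target ignites at step 1
Step 2: cell (2,3)='.' (+7 fires, +5 burnt)
Step 3: cell (2,3)='.' (+4 fires, +7 burnt)
Step 4: cell (2,3)='.' (+4 fires, +4 burnt)
Step 5: cell (2,3)='.' (+2 fires, +4 burnt)
Step 6: cell (2,3)='.' (+1 fires, +2 burnt)
Step 7: cell (2,3)='.' (+0 fires, +1 burnt)
  fire out at step 7

1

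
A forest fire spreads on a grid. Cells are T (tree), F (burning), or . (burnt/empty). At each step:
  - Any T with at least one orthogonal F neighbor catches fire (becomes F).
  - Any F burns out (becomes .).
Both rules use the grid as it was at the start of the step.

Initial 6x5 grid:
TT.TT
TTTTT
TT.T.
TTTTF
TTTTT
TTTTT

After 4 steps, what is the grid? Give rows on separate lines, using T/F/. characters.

Step 1: 2 trees catch fire, 1 burn out
  TT.TT
  TTTTT
  TT.T.
  TTTF.
  TTTTF
  TTTTT
Step 2: 4 trees catch fire, 2 burn out
  TT.TT
  TTTTT
  TT.F.
  TTF..
  TTTF.
  TTTTF
Step 3: 4 trees catch fire, 4 burn out
  TT.TT
  TTTFT
  TT...
  TF...
  TTF..
  TTTF.
Step 4: 7 trees catch fire, 4 burn out
  TT.FT
  TTF.F
  TF...
  F....
  TF...
  TTF..

TT.FT
TTF.F
TF...
F....
TF...
TTF..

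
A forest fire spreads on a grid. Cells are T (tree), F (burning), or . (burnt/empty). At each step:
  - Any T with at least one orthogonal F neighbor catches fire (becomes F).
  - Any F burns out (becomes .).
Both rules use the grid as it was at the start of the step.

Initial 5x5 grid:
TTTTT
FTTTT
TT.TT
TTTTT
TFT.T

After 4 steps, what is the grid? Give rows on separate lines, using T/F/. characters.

Step 1: 6 trees catch fire, 2 burn out
  FTTTT
  .FTTT
  FT.TT
  TFTTT
  F.F.T
Step 2: 5 trees catch fire, 6 burn out
  .FTTT
  ..FTT
  .F.TT
  F.FTT
  ....T
Step 3: 3 trees catch fire, 5 burn out
  ..FTT
  ...FT
  ...TT
  ...FT
  ....T
Step 4: 4 trees catch fire, 3 burn out
  ...FT
  ....F
  ...FT
  ....F
  ....T

...FT
....F
...FT
....F
....T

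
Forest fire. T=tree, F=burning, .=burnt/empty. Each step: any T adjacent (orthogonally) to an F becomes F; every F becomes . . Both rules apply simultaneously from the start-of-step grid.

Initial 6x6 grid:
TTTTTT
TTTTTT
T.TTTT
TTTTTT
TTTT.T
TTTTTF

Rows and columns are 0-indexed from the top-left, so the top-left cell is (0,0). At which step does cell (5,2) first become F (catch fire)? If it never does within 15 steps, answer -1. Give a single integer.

Step 1: cell (5,2)='T' (+2 fires, +1 burnt)
Step 2: cell (5,2)='T' (+2 fires, +2 burnt)
Step 3: cell (5,2)='F' (+4 fires, +2 burnt)
  -> target ignites at step 3
Step 4: cell (5,2)='.' (+5 fires, +4 burnt)
Step 5: cell (5,2)='.' (+6 fires, +5 burnt)
Step 6: cell (5,2)='.' (+5 fires, +6 burnt)
Step 7: cell (5,2)='.' (+3 fires, +5 burnt)
Step 8: cell (5,2)='.' (+3 fires, +3 burnt)
Step 9: cell (5,2)='.' (+2 fires, +3 burnt)
Step 10: cell (5,2)='.' (+1 fires, +2 burnt)
Step 11: cell (5,2)='.' (+0 fires, +1 burnt)
  fire out at step 11

3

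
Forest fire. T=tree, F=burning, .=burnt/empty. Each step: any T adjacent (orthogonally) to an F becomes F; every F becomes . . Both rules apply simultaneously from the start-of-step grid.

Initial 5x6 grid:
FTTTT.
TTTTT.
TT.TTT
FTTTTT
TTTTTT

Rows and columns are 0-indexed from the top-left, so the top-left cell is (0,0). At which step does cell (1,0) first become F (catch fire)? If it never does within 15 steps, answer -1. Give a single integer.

Step 1: cell (1,0)='F' (+5 fires, +2 burnt)
  -> target ignites at step 1
Step 2: cell (1,0)='.' (+5 fires, +5 burnt)
Step 3: cell (1,0)='.' (+4 fires, +5 burnt)
Step 4: cell (1,0)='.' (+5 fires, +4 burnt)
Step 5: cell (1,0)='.' (+4 fires, +5 burnt)
Step 6: cell (1,0)='.' (+2 fires, +4 burnt)
Step 7: cell (1,0)='.' (+0 fires, +2 burnt)
  fire out at step 7

1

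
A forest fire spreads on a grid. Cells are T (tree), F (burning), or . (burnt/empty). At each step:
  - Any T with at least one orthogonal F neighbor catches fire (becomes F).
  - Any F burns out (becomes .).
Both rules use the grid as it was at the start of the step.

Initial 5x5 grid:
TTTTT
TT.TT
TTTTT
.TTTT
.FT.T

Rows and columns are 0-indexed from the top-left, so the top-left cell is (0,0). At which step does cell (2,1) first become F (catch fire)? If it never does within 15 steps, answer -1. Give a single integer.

Step 1: cell (2,1)='T' (+2 fires, +1 burnt)
Step 2: cell (2,1)='F' (+2 fires, +2 burnt)
  -> target ignites at step 2
Step 3: cell (2,1)='.' (+4 fires, +2 burnt)
Step 4: cell (2,1)='.' (+4 fires, +4 burnt)
Step 5: cell (2,1)='.' (+5 fires, +4 burnt)
Step 6: cell (2,1)='.' (+2 fires, +5 burnt)
Step 7: cell (2,1)='.' (+1 fires, +2 burnt)
Step 8: cell (2,1)='.' (+0 fires, +1 burnt)
  fire out at step 8

2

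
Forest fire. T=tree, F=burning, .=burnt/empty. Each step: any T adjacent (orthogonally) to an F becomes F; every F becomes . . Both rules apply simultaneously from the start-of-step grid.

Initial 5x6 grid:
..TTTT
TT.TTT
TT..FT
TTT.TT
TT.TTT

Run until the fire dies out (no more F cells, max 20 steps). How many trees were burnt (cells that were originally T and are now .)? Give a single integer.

Answer: 13

Derivation:
Step 1: +3 fires, +1 burnt (F count now 3)
Step 2: +5 fires, +3 burnt (F count now 5)
Step 3: +4 fires, +5 burnt (F count now 4)
Step 4: +1 fires, +4 burnt (F count now 1)
Step 5: +0 fires, +1 burnt (F count now 0)
Fire out after step 5
Initially T: 22, now '.': 21
Total burnt (originally-T cells now '.'): 13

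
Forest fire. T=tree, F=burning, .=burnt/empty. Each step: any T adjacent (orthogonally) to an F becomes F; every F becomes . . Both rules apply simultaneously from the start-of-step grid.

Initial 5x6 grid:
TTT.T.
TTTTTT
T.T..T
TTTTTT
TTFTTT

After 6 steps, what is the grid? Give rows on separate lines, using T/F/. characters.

Step 1: 3 trees catch fire, 1 burn out
  TTT.T.
  TTTTTT
  T.T..T
  TTFTTT
  TF.FTT
Step 2: 5 trees catch fire, 3 burn out
  TTT.T.
  TTTTTT
  T.F..T
  TF.FTT
  F...FT
Step 3: 4 trees catch fire, 5 burn out
  TTT.T.
  TTFTTT
  T....T
  F...FT
  .....F
Step 4: 5 trees catch fire, 4 burn out
  TTF.T.
  TF.FTT
  F....T
  .....F
  ......
Step 5: 4 trees catch fire, 5 burn out
  TF..T.
  F...FT
  .....F
  ......
  ......
Step 6: 3 trees catch fire, 4 burn out
  F...F.
  .....F
  ......
  ......
  ......

F...F.
.....F
......
......
......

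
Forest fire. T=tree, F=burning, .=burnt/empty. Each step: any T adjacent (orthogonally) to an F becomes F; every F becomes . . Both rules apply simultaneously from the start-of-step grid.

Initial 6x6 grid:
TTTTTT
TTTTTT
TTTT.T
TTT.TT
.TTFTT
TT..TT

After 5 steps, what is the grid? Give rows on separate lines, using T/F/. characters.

Step 1: 2 trees catch fire, 1 burn out
  TTTTTT
  TTTTTT
  TTTT.T
  TTT.TT
  .TF.FT
  TT..TT
Step 2: 5 trees catch fire, 2 burn out
  TTTTTT
  TTTTTT
  TTTT.T
  TTF.FT
  .F...F
  TT..FT
Step 3: 5 trees catch fire, 5 burn out
  TTTTTT
  TTTTTT
  TTFT.T
  TF...F
  ......
  TF...F
Step 4: 6 trees catch fire, 5 burn out
  TTTTTT
  TTFTTT
  TF.F.F
  F.....
  ......
  F.....
Step 5: 5 trees catch fire, 6 burn out
  TTFTTT
  TF.FTF
  F.....
  ......
  ......
  ......

TTFTTT
TF.FTF
F.....
......
......
......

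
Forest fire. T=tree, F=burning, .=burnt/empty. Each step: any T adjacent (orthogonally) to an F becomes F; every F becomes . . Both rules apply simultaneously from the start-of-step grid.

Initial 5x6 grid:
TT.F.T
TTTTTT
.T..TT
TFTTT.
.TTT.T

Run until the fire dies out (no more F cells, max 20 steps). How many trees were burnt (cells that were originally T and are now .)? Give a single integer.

Step 1: +5 fires, +2 burnt (F count now 5)
Step 2: +5 fires, +5 burnt (F count now 5)
Step 3: +6 fires, +5 burnt (F count now 6)
Step 4: +3 fires, +6 burnt (F count now 3)
Step 5: +0 fires, +3 burnt (F count now 0)
Fire out after step 5
Initially T: 20, now '.': 29
Total burnt (originally-T cells now '.'): 19

Answer: 19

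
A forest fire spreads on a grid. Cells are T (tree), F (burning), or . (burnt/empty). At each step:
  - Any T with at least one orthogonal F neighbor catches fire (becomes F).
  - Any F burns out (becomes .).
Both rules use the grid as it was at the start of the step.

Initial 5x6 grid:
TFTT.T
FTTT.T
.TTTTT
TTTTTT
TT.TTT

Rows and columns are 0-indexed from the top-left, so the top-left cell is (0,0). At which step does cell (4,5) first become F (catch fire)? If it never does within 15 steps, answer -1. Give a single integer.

Step 1: cell (4,5)='T' (+3 fires, +2 burnt)
Step 2: cell (4,5)='T' (+3 fires, +3 burnt)
Step 3: cell (4,5)='T' (+3 fires, +3 burnt)
Step 4: cell (4,5)='T' (+4 fires, +3 burnt)
Step 5: cell (4,5)='T' (+3 fires, +4 burnt)
Step 6: cell (4,5)='T' (+3 fires, +3 burnt)
Step 7: cell (4,5)='T' (+3 fires, +3 burnt)
Step 8: cell (4,5)='F' (+2 fires, +3 burnt)
  -> target ignites at step 8
Step 9: cell (4,5)='.' (+0 fires, +2 burnt)
  fire out at step 9

8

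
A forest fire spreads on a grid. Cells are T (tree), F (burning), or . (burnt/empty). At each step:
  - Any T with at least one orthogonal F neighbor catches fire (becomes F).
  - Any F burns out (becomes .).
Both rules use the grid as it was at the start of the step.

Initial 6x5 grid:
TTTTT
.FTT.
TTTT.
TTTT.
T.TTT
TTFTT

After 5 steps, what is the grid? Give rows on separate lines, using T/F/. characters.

Step 1: 6 trees catch fire, 2 burn out
  TFTTT
  ..FT.
  TFTT.
  TTTT.
  T.FTT
  TF.FT
Step 2: 10 trees catch fire, 6 burn out
  F.FTT
  ...F.
  F.FT.
  TFFT.
  T..FT
  F...F
Step 3: 6 trees catch fire, 10 burn out
  ...FT
  .....
  ...F.
  F..F.
  F...F
  .....
Step 4: 1 trees catch fire, 6 burn out
  ....F
  .....
  .....
  .....
  .....
  .....
Step 5: 0 trees catch fire, 1 burn out
  .....
  .....
  .....
  .....
  .....
  .....

.....
.....
.....
.....
.....
.....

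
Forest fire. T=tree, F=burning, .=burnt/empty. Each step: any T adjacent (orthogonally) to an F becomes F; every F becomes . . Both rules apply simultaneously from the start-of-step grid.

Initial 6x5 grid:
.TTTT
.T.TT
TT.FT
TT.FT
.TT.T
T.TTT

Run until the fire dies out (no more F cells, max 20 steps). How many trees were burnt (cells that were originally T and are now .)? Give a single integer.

Step 1: +3 fires, +2 burnt (F count now 3)
Step 2: +3 fires, +3 burnt (F count now 3)
Step 3: +3 fires, +3 burnt (F count now 3)
Step 4: +2 fires, +3 burnt (F count now 2)
Step 5: +2 fires, +2 burnt (F count now 2)
Step 6: +2 fires, +2 burnt (F count now 2)
Step 7: +3 fires, +2 burnt (F count now 3)
Step 8: +1 fires, +3 burnt (F count now 1)
Step 9: +0 fires, +1 burnt (F count now 0)
Fire out after step 9
Initially T: 20, now '.': 29
Total burnt (originally-T cells now '.'): 19

Answer: 19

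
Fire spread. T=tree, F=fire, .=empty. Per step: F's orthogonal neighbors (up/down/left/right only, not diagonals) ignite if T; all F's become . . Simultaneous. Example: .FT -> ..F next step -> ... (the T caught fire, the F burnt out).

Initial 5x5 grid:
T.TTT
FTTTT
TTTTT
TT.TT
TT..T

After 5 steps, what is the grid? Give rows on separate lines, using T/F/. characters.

Step 1: 3 trees catch fire, 1 burn out
  F.TTT
  .FTTT
  FTTTT
  TT.TT
  TT..T
Step 2: 3 trees catch fire, 3 burn out
  ..TTT
  ..FTT
  .FTTT
  FT.TT
  TT..T
Step 3: 5 trees catch fire, 3 burn out
  ..FTT
  ...FT
  ..FTT
  .F.TT
  FT..T
Step 4: 4 trees catch fire, 5 burn out
  ...FT
  ....F
  ...FT
  ...TT
  .F..T
Step 5: 3 trees catch fire, 4 burn out
  ....F
  .....
  ....F
  ...FT
  ....T

....F
.....
....F
...FT
....T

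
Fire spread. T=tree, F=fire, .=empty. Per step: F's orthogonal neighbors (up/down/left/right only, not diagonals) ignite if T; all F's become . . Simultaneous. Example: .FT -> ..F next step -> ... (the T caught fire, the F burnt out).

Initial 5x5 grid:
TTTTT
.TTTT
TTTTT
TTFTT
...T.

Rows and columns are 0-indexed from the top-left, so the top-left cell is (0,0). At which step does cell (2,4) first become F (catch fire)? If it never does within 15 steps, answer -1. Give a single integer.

Step 1: cell (2,4)='T' (+3 fires, +1 burnt)
Step 2: cell (2,4)='T' (+6 fires, +3 burnt)
Step 3: cell (2,4)='F' (+5 fires, +6 burnt)
  -> target ignites at step 3
Step 4: cell (2,4)='.' (+3 fires, +5 burnt)
Step 5: cell (2,4)='.' (+2 fires, +3 burnt)
Step 6: cell (2,4)='.' (+0 fires, +2 burnt)
  fire out at step 6

3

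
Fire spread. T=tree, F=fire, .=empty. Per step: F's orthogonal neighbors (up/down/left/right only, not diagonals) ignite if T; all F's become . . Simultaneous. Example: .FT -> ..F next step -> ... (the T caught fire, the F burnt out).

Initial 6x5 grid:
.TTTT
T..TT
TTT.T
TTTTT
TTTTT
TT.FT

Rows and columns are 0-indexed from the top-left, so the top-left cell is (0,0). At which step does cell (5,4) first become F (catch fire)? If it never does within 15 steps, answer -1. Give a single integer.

Step 1: cell (5,4)='F' (+2 fires, +1 burnt)
  -> target ignites at step 1
Step 2: cell (5,4)='.' (+3 fires, +2 burnt)
Step 3: cell (5,4)='.' (+3 fires, +3 burnt)
Step 4: cell (5,4)='.' (+5 fires, +3 burnt)
Step 5: cell (5,4)='.' (+4 fires, +5 burnt)
Step 6: cell (5,4)='.' (+3 fires, +4 burnt)
Step 7: cell (5,4)='.' (+2 fires, +3 burnt)
Step 8: cell (5,4)='.' (+1 fires, +2 burnt)
Step 9: cell (5,4)='.' (+1 fires, +1 burnt)
Step 10: cell (5,4)='.' (+0 fires, +1 burnt)
  fire out at step 10

1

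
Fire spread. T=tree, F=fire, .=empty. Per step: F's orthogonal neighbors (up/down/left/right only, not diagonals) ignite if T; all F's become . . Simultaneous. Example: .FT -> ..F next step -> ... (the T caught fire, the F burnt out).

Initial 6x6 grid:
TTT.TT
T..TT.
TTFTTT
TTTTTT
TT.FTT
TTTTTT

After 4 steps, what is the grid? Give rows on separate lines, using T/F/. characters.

Step 1: 6 trees catch fire, 2 burn out
  TTT.TT
  T..TT.
  TF.FTT
  TTFFTT
  TT..FT
  TTTFTT
Step 2: 8 trees catch fire, 6 burn out
  TTT.TT
  T..FT.
  F...FT
  TF..FT
  TT...F
  TTF.FT
Step 3: 8 trees catch fire, 8 burn out
  TTT.TT
  F...F.
  .....F
  F....F
  TF....
  TF...F
Step 4: 4 trees catch fire, 8 burn out
  FTT.FT
  ......
  ......
  ......
  F.....
  F.....

FTT.FT
......
......
......
F.....
F.....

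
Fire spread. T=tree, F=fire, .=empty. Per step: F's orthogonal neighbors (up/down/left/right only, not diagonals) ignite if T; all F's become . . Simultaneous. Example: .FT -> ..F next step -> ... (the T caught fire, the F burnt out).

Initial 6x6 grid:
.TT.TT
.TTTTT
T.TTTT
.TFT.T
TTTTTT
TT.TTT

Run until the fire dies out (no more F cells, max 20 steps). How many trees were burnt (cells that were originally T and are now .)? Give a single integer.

Step 1: +4 fires, +1 burnt (F count now 4)
Step 2: +4 fires, +4 burnt (F count now 4)
Step 3: +8 fires, +4 burnt (F count now 8)
Step 4: +6 fires, +8 burnt (F count now 6)
Step 5: +4 fires, +6 burnt (F count now 4)
Step 6: +1 fires, +4 burnt (F count now 1)
Step 7: +0 fires, +1 burnt (F count now 0)
Fire out after step 7
Initially T: 28, now '.': 35
Total burnt (originally-T cells now '.'): 27

Answer: 27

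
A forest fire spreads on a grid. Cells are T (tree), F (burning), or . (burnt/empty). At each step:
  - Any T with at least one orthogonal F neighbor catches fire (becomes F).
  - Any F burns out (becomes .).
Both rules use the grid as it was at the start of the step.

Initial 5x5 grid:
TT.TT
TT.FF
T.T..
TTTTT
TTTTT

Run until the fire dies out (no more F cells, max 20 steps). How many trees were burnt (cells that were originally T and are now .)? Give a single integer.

Step 1: +2 fires, +2 burnt (F count now 2)
Step 2: +0 fires, +2 burnt (F count now 0)
Fire out after step 2
Initially T: 18, now '.': 9
Total burnt (originally-T cells now '.'): 2

Answer: 2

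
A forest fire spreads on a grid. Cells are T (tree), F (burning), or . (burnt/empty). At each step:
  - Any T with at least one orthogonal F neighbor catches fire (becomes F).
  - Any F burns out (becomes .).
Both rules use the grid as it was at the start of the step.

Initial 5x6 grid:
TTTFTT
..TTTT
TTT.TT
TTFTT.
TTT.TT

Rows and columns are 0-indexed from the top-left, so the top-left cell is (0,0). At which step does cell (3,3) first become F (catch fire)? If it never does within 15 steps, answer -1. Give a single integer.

Step 1: cell (3,3)='F' (+7 fires, +2 burnt)
  -> target ignites at step 1
Step 2: cell (3,3)='.' (+8 fires, +7 burnt)
Step 3: cell (3,3)='.' (+6 fires, +8 burnt)
Step 4: cell (3,3)='.' (+2 fires, +6 burnt)
Step 5: cell (3,3)='.' (+0 fires, +2 burnt)
  fire out at step 5

1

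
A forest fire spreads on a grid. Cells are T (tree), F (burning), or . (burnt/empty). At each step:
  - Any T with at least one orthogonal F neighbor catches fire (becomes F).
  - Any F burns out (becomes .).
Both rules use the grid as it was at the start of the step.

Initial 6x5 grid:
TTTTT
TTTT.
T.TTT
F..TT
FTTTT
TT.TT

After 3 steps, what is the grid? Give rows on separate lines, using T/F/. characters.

Step 1: 3 trees catch fire, 2 burn out
  TTTTT
  TTTT.
  F.TTT
  ...TT
  .FTTT
  FT.TT
Step 2: 3 trees catch fire, 3 burn out
  TTTTT
  FTTT.
  ..TTT
  ...TT
  ..FTT
  .F.TT
Step 3: 3 trees catch fire, 3 burn out
  FTTTT
  .FTT.
  ..TTT
  ...TT
  ...FT
  ...TT

FTTTT
.FTT.
..TTT
...TT
...FT
...TT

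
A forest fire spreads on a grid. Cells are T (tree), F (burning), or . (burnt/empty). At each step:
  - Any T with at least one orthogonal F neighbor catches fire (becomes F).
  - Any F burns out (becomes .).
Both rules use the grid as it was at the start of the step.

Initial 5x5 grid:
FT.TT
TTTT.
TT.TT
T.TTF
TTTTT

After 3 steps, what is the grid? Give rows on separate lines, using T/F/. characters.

Step 1: 5 trees catch fire, 2 burn out
  .F.TT
  FTTT.
  TT.TF
  T.TF.
  TTTTF
Step 2: 5 trees catch fire, 5 burn out
  ...TT
  .FTT.
  FT.F.
  T.F..
  TTTF.
Step 3: 5 trees catch fire, 5 burn out
  ...TT
  ..FF.
  .F...
  F....
  TTF..

...TT
..FF.
.F...
F....
TTF..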